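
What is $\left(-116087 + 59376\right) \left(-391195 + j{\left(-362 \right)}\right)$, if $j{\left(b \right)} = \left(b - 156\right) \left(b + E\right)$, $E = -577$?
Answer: $-5399284177$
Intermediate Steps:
$j{\left(b \right)} = \left(-577 + b\right) \left(-156 + b\right)$ ($j{\left(b \right)} = \left(b - 156\right) \left(b - 577\right) = \left(-156 + b\right) \left(-577 + b\right) = \left(-577 + b\right) \left(-156 + b\right)$)
$\left(-116087 + 59376\right) \left(-391195 + j{\left(-362 \right)}\right) = \left(-116087 + 59376\right) \left(-391195 + \left(90012 + \left(-362\right)^{2} - -265346\right)\right) = - 56711 \left(-391195 + \left(90012 + 131044 + 265346\right)\right) = - 56711 \left(-391195 + 486402\right) = \left(-56711\right) 95207 = -5399284177$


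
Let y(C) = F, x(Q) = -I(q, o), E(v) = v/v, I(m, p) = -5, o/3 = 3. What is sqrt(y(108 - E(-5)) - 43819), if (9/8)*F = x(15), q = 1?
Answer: I*sqrt(394331)/3 ≈ 209.32*I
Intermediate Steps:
o = 9 (o = 3*3 = 9)
E(v) = 1
x(Q) = 5 (x(Q) = -1*(-5) = 5)
F = 40/9 (F = (8/9)*5 = 40/9 ≈ 4.4444)
y(C) = 40/9
sqrt(y(108 - E(-5)) - 43819) = sqrt(40/9 - 43819) = sqrt(-394331/9) = I*sqrt(394331)/3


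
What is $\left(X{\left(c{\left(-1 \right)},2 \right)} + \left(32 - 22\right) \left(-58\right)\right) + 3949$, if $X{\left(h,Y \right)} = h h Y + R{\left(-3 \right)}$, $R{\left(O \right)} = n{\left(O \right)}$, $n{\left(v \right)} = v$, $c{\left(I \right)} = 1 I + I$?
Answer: $3374$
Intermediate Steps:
$c{\left(I \right)} = 2 I$ ($c{\left(I \right)} = I + I = 2 I$)
$R{\left(O \right)} = O$
$X{\left(h,Y \right)} = -3 + Y h^{2}$ ($X{\left(h,Y \right)} = h h Y - 3 = h^{2} Y - 3 = Y h^{2} - 3 = -3 + Y h^{2}$)
$\left(X{\left(c{\left(-1 \right)},2 \right)} + \left(32 - 22\right) \left(-58\right)\right) + 3949 = \left(\left(-3 + 2 \left(2 \left(-1\right)\right)^{2}\right) + \left(32 - 22\right) \left(-58\right)\right) + 3949 = \left(\left(-3 + 2 \left(-2\right)^{2}\right) + \left(32 - 22\right) \left(-58\right)\right) + 3949 = \left(\left(-3 + 2 \cdot 4\right) + 10 \left(-58\right)\right) + 3949 = \left(\left(-3 + 8\right) - 580\right) + 3949 = \left(5 - 580\right) + 3949 = -575 + 3949 = 3374$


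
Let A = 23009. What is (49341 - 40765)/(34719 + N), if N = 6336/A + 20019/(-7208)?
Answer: 1422319926272/5757692039685 ≈ 0.24703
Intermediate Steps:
N = -414947283/165848872 (N = 6336/23009 + 20019/(-7208) = 6336*(1/23009) + 20019*(-1/7208) = 6336/23009 - 20019/7208 = -414947283/165848872 ≈ -2.5020)
(49341 - 40765)/(34719 + N) = (49341 - 40765)/(34719 - 414947283/165848872) = 8576/(5757692039685/165848872) = 8576*(165848872/5757692039685) = 1422319926272/5757692039685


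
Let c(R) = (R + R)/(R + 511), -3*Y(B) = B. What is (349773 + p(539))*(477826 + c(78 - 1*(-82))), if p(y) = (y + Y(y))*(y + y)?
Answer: 709023492917098/2013 ≈ 3.5222e+11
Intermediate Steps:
Y(B) = -B/3
p(y) = 4*y²/3 (p(y) = (y - y/3)*(y + y) = (2*y/3)*(2*y) = 4*y²/3)
c(R) = 2*R/(511 + R) (c(R) = (2*R)/(511 + R) = 2*R/(511 + R))
(349773 + p(539))*(477826 + c(78 - 1*(-82))) = (349773 + (4/3)*539²)*(477826 + 2*(78 - 1*(-82))/(511 + (78 - 1*(-82)))) = (349773 + (4/3)*290521)*(477826 + 2*(78 + 82)/(511 + (78 + 82))) = (349773 + 1162084/3)*(477826 + 2*160/(511 + 160)) = 2211403*(477826 + 2*160/671)/3 = 2211403*(477826 + 2*160*(1/671))/3 = 2211403*(477826 + 320/671)/3 = (2211403/3)*(320621566/671) = 709023492917098/2013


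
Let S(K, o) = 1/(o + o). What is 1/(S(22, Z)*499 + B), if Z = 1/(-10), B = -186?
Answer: -1/2681 ≈ -0.00037300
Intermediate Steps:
Z = -1/10 ≈ -0.10000
S(K, o) = 1/(2*o)
1/(S(22, Z)*499 + B) = 1/((1/(2*(-1/10)))*499 - 186) = 1/(((1/2)*(-10))*499 - 186) = 1/(-5*499 - 186) = 1/(-2495 - 186) = 1/(-2681) = -1/2681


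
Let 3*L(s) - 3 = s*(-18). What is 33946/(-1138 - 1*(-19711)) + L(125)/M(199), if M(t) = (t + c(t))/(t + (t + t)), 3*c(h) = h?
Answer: -125064809/74292 ≈ -1683.4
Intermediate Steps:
c(h) = h/3
L(s) = 1 - 6*s (L(s) = 1 + (s*(-18))/3 = 1 + (-18*s)/3 = 1 - 6*s)
M(t) = 4/9 (M(t) = (t + t/3)/(t + (t + t)) = (4*t/3)/(t + 2*t) = (4*t/3)/((3*t)) = (4*t/3)*(1/(3*t)) = 4/9)
33946/(-1138 - 1*(-19711)) + L(125)/M(199) = 33946/(-1138 - 1*(-19711)) + (1 - 6*125)/(4/9) = 33946/(-1138 + 19711) + (1 - 750)*(9/4) = 33946/18573 - 749*9/4 = 33946*(1/18573) - 6741/4 = 33946/18573 - 6741/4 = -125064809/74292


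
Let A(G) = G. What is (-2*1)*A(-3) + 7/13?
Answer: 85/13 ≈ 6.5385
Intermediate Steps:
(-2*1)*A(-3) + 7/13 = -2*1*(-3) + 7/13 = -2*(-3) + 7*(1/13) = 6 + 7/13 = 85/13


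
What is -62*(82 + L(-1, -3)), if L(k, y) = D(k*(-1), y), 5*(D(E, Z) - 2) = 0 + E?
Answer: -26102/5 ≈ -5220.4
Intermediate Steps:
D(E, Z) = 2 + E/5 (D(E, Z) = 2 + (0 + E)/5 = 2 + E/5)
L(k, y) = 2 - k/5 (L(k, y) = 2 + (k*(-1))/5 = 2 + (-k)/5 = 2 - k/5)
-62*(82 + L(-1, -3)) = -62*(82 + (2 - ⅕*(-1))) = -62*(82 + (2 + ⅕)) = -62*(82 + 11/5) = -62*421/5 = -26102/5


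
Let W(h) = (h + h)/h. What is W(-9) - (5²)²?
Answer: -623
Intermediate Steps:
W(h) = 2 (W(h) = (2*h)/h = 2)
W(-9) - (5²)² = 2 - (5²)² = 2 - 1*25² = 2 - 1*625 = 2 - 625 = -623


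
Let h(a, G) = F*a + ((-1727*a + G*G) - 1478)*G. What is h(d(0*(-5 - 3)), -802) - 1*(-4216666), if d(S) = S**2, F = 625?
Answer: -510447586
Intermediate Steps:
h(a, G) = 625*a + G*(-1478 + G**2 - 1727*a) (h(a, G) = 625*a + ((-1727*a + G*G) - 1478)*G = 625*a + ((-1727*a + G**2) - 1478)*G = 625*a + ((G**2 - 1727*a) - 1478)*G = 625*a + (-1478 + G**2 - 1727*a)*G = 625*a + G*(-1478 + G**2 - 1727*a))
h(d(0*(-5 - 3)), -802) - 1*(-4216666) = ((-802)**3 - 1478*(-802) + 625*(0*(-5 - 3))**2 - 1727*(-802)*(0*(-5 - 3))**2) - 1*(-4216666) = (-515849608 + 1185356 + 625*(0*(-8))**2 - 1727*(-802)*(0*(-8))**2) + 4216666 = (-515849608 + 1185356 + 625*0**2 - 1727*(-802)*0**2) + 4216666 = (-515849608 + 1185356 + 625*0 - 1727*(-802)*0) + 4216666 = (-515849608 + 1185356 + 0 + 0) + 4216666 = -514664252 + 4216666 = -510447586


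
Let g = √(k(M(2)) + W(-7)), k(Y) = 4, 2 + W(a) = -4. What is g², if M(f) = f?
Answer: -2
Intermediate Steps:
W(a) = -6 (W(a) = -2 - 4 = -6)
g = I*√2 (g = √(4 - 6) = √(-2) = I*√2 ≈ 1.4142*I)
g² = (I*√2)² = -2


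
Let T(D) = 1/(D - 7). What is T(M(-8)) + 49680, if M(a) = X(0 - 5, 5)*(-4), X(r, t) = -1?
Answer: 149039/3 ≈ 49680.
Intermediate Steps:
M(a) = 4 (M(a) = -1*(-4) = 4)
T(D) = 1/(-7 + D)
T(M(-8)) + 49680 = 1/(-7 + 4) + 49680 = 1/(-3) + 49680 = -1/3 + 49680 = 149039/3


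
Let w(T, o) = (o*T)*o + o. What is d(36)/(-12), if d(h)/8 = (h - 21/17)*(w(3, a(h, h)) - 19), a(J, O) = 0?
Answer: 7486/17 ≈ 440.35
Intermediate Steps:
w(T, o) = o + T*o² (w(T, o) = (T*o)*o + o = T*o² + o = o + T*o²)
d(h) = 3192/17 - 152*h (d(h) = 8*((h - 21/17)*(0*(1 + 3*0) - 19)) = 8*((h - 21*1/17)*(0*(1 + 0) - 19)) = 8*((h - 21/17)*(0*1 - 19)) = 8*((-21/17 + h)*(0 - 19)) = 8*((-21/17 + h)*(-19)) = 8*(399/17 - 19*h) = 3192/17 - 152*h)
d(36)/(-12) = (3192/17 - 152*36)/(-12) = (3192/17 - 5472)*(-1/12) = -89832/17*(-1/12) = 7486/17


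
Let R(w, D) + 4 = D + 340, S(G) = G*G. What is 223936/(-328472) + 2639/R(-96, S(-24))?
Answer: 4359263/1970832 ≈ 2.2119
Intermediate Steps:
S(G) = G²
R(w, D) = 336 + D (R(w, D) = -4 + (D + 340) = -4 + (340 + D) = 336 + D)
223936/(-328472) + 2639/R(-96, S(-24)) = 223936/(-328472) + 2639/(336 + (-24)²) = 223936*(-1/328472) + 2639/(336 + 576) = -27992/41059 + 2639/912 = 4359263/1970832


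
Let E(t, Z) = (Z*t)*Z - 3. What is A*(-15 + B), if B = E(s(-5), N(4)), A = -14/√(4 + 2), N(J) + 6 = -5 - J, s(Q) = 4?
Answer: -2058*√6 ≈ -5041.0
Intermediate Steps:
N(J) = -11 - J (N(J) = -6 + (-5 - J) = -11 - J)
A = -7*√6/3 (A = -14*√6/6 = -7*√6/3 ≈ -5.7155)
E(t, Z) = -3 + t*Z² (E(t, Z) = t*Z² - 3 = -3 + t*Z²)
B = 897 (B = -3 + 4*(-11 - 1*4)² = -3 + 4*(-11 - 4)² = -3 + 4*(-15)² = -3 + 4*225 = -3 + 900 = 897)
A*(-15 + B) = (-7*√6/3)*(-15 + 897) = -7*√6/3*882 = -2058*√6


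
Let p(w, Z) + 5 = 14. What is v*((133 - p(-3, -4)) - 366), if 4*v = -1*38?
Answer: 2299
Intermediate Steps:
p(w, Z) = 9 (p(w, Z) = -5 + 14 = 9)
v = -19/2 (v = (-1*38)/4 = (¼)*(-38) = -19/2 ≈ -9.5000)
v*((133 - p(-3, -4)) - 366) = -19*((133 - 1*9) - 366)/2 = -19*((133 - 9) - 366)/2 = -19*(124 - 366)/2 = -19/2*(-242) = 2299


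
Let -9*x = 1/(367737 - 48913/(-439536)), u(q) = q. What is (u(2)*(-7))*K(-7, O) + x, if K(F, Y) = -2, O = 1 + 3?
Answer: 13577230564868/484901096835 ≈ 28.000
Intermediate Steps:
O = 4
x = -146512/484901096835 (x = -1/(9*(367737 - 48913/(-439536))) = -1/(9*(367737 - 48913*(-1/439536))) = -1/(9*(367737 + 48913/439536)) = -1/(9*161633698945/439536) = -1/9*439536/161633698945 = -146512/484901096835 ≈ -3.0215e-7)
(u(2)*(-7))*K(-7, O) + x = (2*(-7))*(-2) - 146512/484901096835 = -14*(-2) - 146512/484901096835 = 28 - 146512/484901096835 = 13577230564868/484901096835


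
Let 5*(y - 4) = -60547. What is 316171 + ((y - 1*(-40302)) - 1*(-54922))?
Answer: 1996448/5 ≈ 3.9929e+5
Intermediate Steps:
y = -60527/5 (y = 4 + (⅕)*(-60547) = 4 - 60547/5 = -60527/5 ≈ -12105.)
316171 + ((y - 1*(-40302)) - 1*(-54922)) = 316171 + ((-60527/5 - 1*(-40302)) - 1*(-54922)) = 316171 + ((-60527/5 + 40302) + 54922) = 316171 + (140983/5 + 54922) = 316171 + 415593/5 = 1996448/5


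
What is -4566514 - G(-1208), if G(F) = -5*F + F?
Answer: -4571346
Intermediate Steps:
G(F) = -4*F
-4566514 - G(-1208) = -4566514 - (-4)*(-1208) = -4566514 - 1*4832 = -4566514 - 4832 = -4571346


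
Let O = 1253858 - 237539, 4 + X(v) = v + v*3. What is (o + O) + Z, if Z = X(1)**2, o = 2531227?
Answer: 3547546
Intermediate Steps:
X(v) = -4 + 4*v (X(v) = -4 + (v + v*3) = -4 + (v + 3*v) = -4 + 4*v)
O = 1016319
Z = 0 (Z = (-4 + 4*1)**2 = (-4 + 4)**2 = 0**2 = 0)
(o + O) + Z = (2531227 + 1016319) + 0 = 3547546 + 0 = 3547546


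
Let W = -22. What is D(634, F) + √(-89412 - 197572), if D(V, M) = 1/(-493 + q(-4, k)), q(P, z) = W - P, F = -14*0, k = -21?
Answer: -1/511 + 2*I*√71746 ≈ -0.0019569 + 535.71*I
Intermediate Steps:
F = 0
q(P, z) = -22 - P
D(V, M) = -1/511 (D(V, M) = 1/(-493 + (-22 - 1*(-4))) = 1/(-493 + (-22 + 4)) = 1/(-493 - 18) = 1/(-511) = -1/511)
D(634, F) + √(-89412 - 197572) = -1/511 + √(-89412 - 197572) = -1/511 + √(-286984) = -1/511 + 2*I*√71746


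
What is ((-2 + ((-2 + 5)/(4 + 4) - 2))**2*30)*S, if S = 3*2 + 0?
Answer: 37845/16 ≈ 2365.3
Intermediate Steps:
S = 6 (S = 6 + 0 = 6)
((-2 + ((-2 + 5)/(4 + 4) - 2))**2*30)*S = ((-2 + ((-2 + 5)/(4 + 4) - 2))**2*30)*6 = ((-2 + (3/8 - 2))**2*30)*6 = ((-2 - 13/8)**2*30)*6 = ((-29/8)**2*30)*6 = ((841/64)*30)*6 = (12615/32)*6 = 37845/16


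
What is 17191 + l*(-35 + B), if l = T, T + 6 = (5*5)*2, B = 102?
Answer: 20139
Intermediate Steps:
T = 44 (T = -6 + (5*5)*2 = -6 + 25*2 = -6 + 50 = 44)
l = 44
17191 + l*(-35 + B) = 17191 + 44*(-35 + 102) = 17191 + 44*67 = 17191 + 2948 = 20139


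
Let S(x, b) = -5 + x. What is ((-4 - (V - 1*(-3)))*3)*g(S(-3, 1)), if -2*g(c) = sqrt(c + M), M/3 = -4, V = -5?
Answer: 6*I*sqrt(5) ≈ 13.416*I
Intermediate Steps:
M = -12 (M = 3*(-4) = -12)
g(c) = -sqrt(-12 + c)/2 (g(c) = -sqrt(c - 12)/2 = -sqrt(-12 + c)/2)
((-4 - (V - 1*(-3)))*3)*g(S(-3, 1)) = ((-4 - (-5 - 1*(-3)))*3)*(-sqrt(-12 + (-5 - 3))/2) = ((-4 - (-5 + 3))*3)*(-sqrt(-12 - 8)/2) = ((-4 - 1*(-2))*3)*(-I*sqrt(5)) = ((-4 + 2)*3)*(-I*sqrt(5)) = (-2*3)*(-I*sqrt(5)) = -(-6)*I*sqrt(5) = 6*I*sqrt(5)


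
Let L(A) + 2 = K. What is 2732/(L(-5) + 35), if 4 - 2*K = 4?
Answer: 2732/33 ≈ 82.788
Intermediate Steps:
K = 0 (K = 2 - 1/2*4 = 2 - 2 = 0)
L(A) = -2 (L(A) = -2 + 0 = -2)
2732/(L(-5) + 35) = 2732/(-2 + 35) = 2732/33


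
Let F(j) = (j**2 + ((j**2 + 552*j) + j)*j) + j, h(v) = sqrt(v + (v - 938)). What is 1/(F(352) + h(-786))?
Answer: 56128688/6300859233203943 - I*sqrt(2510)/12601718466407886 ≈ 8.9081e-9 - 3.9756e-15*I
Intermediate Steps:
h(v) = sqrt(-938 + 2*v) (h(v) = sqrt(v + (-938 + v)) = sqrt(-938 + 2*v))
F(j) = j + j**2 + j*(j**2 + 553*j) (F(j) = (j**2 + (j**2 + 553*j)*j) + j = (j**2 + j*(j**2 + 553*j)) + j = j + j**2 + j*(j**2 + 553*j))
1/(F(352) + h(-786)) = 1/(352*(1 + 352**2 + 554*352) + sqrt(-938 + 2*(-786))) = 1/(352*(1 + 123904 + 195008) + sqrt(-938 - 1572)) = 1/(352*318913 + sqrt(-2510)) = 1/(112257376 + I*sqrt(2510))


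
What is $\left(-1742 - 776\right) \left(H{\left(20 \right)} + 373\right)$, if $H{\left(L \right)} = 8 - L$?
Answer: $-908998$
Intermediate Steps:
$\left(-1742 - 776\right) \left(H{\left(20 \right)} + 373\right) = \left(-1742 - 776\right) \left(\left(8 - 20\right) + 373\right) = - 2518 \left(\left(8 - 20\right) + 373\right) = - 2518 \left(-12 + 373\right) = \left(-2518\right) 361 = -908998$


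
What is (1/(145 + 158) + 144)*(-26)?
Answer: -1134458/303 ≈ -3744.1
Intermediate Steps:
(1/(145 + 158) + 144)*(-26) = (1/303 + 144)*(-26) = (43633/303)*(-26) = -1134458/303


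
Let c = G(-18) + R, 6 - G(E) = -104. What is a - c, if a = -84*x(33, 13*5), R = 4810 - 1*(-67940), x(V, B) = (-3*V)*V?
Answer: 201568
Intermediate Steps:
G(E) = 110 (G(E) = 6 - 1*(-104) = 6 + 104 = 110)
x(V, B) = -3*V²
R = 72750 (R = 4810 + 67940 = 72750)
a = 274428 (a = -(-252)*33² = -(-252)*1089 = -84*(-3267) = 274428)
c = 72860 (c = 110 + 72750 = 72860)
a - c = 274428 - 1*72860 = 274428 - 72860 = 201568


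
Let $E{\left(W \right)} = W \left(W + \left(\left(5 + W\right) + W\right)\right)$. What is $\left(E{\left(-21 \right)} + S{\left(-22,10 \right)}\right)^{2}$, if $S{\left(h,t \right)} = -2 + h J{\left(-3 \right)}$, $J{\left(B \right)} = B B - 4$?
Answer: $1223236$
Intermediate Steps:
$J{\left(B \right)} = -4 + B^{2}$ ($J{\left(B \right)} = B^{2} - 4 = -4 + B^{2}$)
$E{\left(W \right)} = W \left(5 + 3 W\right)$ ($E{\left(W \right)} = W \left(W + \left(5 + 2 W\right)\right) = W \left(5 + 3 W\right)$)
$S{\left(h,t \right)} = -2 + 5 h$ ($S{\left(h,t \right)} = -2 + h \left(-4 + \left(-3\right)^{2}\right) = -2 + h \left(-4 + 9\right) = -2 + h 5 = -2 + 5 h$)
$\left(E{\left(-21 \right)} + S{\left(-22,10 \right)}\right)^{2} = \left(- 21 \left(5 + 3 \left(-21\right)\right) + \left(-2 + 5 \left(-22\right)\right)\right)^{2} = \left(- 21 \left(5 - 63\right) - 112\right)^{2} = \left(\left(-21\right) \left(-58\right) - 112\right)^{2} = \left(1218 - 112\right)^{2} = 1106^{2} = 1223236$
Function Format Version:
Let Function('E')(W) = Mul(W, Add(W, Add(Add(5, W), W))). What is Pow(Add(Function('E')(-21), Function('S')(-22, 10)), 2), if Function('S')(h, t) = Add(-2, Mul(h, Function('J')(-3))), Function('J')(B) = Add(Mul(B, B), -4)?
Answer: 1223236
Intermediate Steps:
Function('J')(B) = Add(-4, Pow(B, 2)) (Function('J')(B) = Add(Pow(B, 2), -4) = Add(-4, Pow(B, 2)))
Function('E')(W) = Mul(W, Add(5, Mul(3, W))) (Function('E')(W) = Mul(W, Add(W, Add(5, Mul(2, W)))) = Mul(W, Add(5, Mul(3, W))))
Function('S')(h, t) = Add(-2, Mul(5, h)) (Function('S')(h, t) = Add(-2, Mul(h, Add(-4, Pow(-3, 2)))) = Add(-2, Mul(h, Add(-4, 9))) = Add(-2, Mul(h, 5)) = Add(-2, Mul(5, h)))
Pow(Add(Function('E')(-21), Function('S')(-22, 10)), 2) = Pow(Add(Mul(-21, Add(5, Mul(3, -21))), Add(-2, Mul(5, -22))), 2) = Pow(Add(Mul(-21, Add(5, -63)), Add(-2, -110)), 2) = Pow(Add(Mul(-21, -58), -112), 2) = Pow(Add(1218, -112), 2) = Pow(1106, 2) = 1223236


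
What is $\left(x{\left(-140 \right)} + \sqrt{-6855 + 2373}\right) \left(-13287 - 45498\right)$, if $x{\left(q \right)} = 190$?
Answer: $-11169150 - 176355 i \sqrt{498} \approx -1.1169 \cdot 10^{7} - 3.9355 \cdot 10^{6} i$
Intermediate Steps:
$\left(x{\left(-140 \right)} + \sqrt{-6855 + 2373}\right) \left(-13287 - 45498\right) = \left(190 + \sqrt{-6855 + 2373}\right) \left(-13287 - 45498\right) = \left(190 + \sqrt{-4482}\right) \left(-58785\right) = \left(190 + 3 i \sqrt{498}\right) \left(-58785\right) = -11169150 - 176355 i \sqrt{498}$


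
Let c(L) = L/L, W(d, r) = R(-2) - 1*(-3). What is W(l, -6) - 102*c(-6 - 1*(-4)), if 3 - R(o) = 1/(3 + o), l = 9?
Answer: -97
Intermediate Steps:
R(o) = 3 - 1/(3 + o)
W(d, r) = 5 (W(d, r) = (8 + 3*(-2))/(3 - 2) - 1*(-3) = (8 - 6)/1 + 3 = 1*2 + 3 = 2 + 3 = 5)
c(L) = 1
W(l, -6) - 102*c(-6 - 1*(-4)) = 5 - 102*1 = 5 - 102 = -97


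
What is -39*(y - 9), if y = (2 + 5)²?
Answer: -1560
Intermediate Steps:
y = 49 (y = 7² = 49)
-39*(y - 9) = -39*(49 - 9) = -39*40 = -1560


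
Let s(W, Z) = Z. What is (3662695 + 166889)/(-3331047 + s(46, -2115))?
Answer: -638264/555527 ≈ -1.1489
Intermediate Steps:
(3662695 + 166889)/(-3331047 + s(46, -2115)) = (3662695 + 166889)/(-3331047 - 2115) = 3829584/(-3333162) = 3829584*(-1/3333162) = -638264/555527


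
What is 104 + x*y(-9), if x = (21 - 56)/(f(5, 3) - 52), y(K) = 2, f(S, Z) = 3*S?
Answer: 3918/37 ≈ 105.89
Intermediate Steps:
x = 35/37 (x = (21 - 56)/(3*5 - 52) = -35/(15 - 52) = -35/(-37) = -35*(-1/37) = 35/37 ≈ 0.94595)
104 + x*y(-9) = 104 + (35/37)*2 = 104 + 70/37 = 3918/37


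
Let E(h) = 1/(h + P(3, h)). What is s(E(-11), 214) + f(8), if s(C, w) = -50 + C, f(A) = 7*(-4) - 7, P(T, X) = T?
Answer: -681/8 ≈ -85.125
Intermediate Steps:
f(A) = -35 (f(A) = -28 - 7 = -35)
E(h) = 1/(3 + h) (E(h) = 1/(h + 3) = 1/(3 + h))
s(E(-11), 214) + f(8) = (-50 + 1/(3 - 11)) - 35 = (-50 + 1/(-8)) - 35 = (-50 - ⅛) - 35 = -401/8 - 35 = -681/8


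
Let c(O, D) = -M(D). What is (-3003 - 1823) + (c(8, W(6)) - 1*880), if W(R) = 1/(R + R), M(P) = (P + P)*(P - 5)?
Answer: -410773/72 ≈ -5705.2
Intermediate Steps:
M(P) = 2*P*(-5 + P) (M(P) = (2*P)*(-5 + P) = 2*P*(-5 + P))
W(R) = 1/(2*R)
c(O, D) = -2*D*(-5 + D)
(-3003 - 1823) + (c(8, W(6)) - 1*880) = (-3003 - 1823) + (2*((½)/6)*(5 - 1/(2*6)) - 1*880) = -4826 + (2*((½)*(⅙))*(5 - 1/(2*6)) - 880) = -4826 + (2*(1/12)*(5 - 1*1/12) - 880) = -4826 + (2*(1/12)*(5 - 1/12) - 880) = -4826 + (2*(1/12)*(59/12) - 880) = -4826 + (59/72 - 880) = -4826 - 63301/72 = -410773/72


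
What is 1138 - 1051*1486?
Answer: -1560648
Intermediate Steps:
1138 - 1051*1486 = 1138 - 1561786 = -1560648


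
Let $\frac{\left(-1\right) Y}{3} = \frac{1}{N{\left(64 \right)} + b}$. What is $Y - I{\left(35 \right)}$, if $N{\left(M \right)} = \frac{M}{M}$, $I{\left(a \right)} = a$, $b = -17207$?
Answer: $- \frac{602207}{17206} \approx -35.0$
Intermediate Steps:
$N{\left(M \right)} = 1$
$Y = \frac{3}{17206}$ ($Y = - \frac{3}{1 - 17207} = - \frac{3}{-17206} = \left(-3\right) \left(- \frac{1}{17206}\right) = \frac{3}{17206} \approx 0.00017436$)
$Y - I{\left(35 \right)} = \frac{3}{17206} - 35 = - \frac{602207}{17206}$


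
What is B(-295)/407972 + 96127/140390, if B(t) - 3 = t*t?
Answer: 12858746341/14318797270 ≈ 0.89803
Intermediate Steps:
B(t) = 3 + t² (B(t) = 3 + t*t = 3 + t²)
B(-295)/407972 + 96127/140390 = (3 + (-295)²)/407972 + 96127/140390 = (3 + 87025)*(1/407972) + 96127*(1/140390) = 87028*(1/407972) + 96127/140390 = 21757/101993 + 96127/140390 = 12858746341/14318797270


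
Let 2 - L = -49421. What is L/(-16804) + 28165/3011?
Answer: 324472007/50596844 ≈ 6.4129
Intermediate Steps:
L = 49423 (L = 2 - 1*(-49421) = 2 + 49421 = 49423)
L/(-16804) + 28165/3011 = 49423/(-16804) + 28165/3011 = 49423*(-1/16804) + 28165*(1/3011) = -49423/16804 + 28165/3011 = 324472007/50596844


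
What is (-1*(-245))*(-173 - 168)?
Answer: -83545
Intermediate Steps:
(-1*(-245))*(-173 - 168) = 245*(-341) = -83545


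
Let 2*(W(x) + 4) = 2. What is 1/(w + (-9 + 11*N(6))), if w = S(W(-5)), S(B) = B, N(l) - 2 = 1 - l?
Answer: -1/45 ≈ -0.022222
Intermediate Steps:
W(x) = -3 (W(x) = -4 + (½)*2 = -4 + 1 = -3)
N(l) = 3 - l (N(l) = 2 + (1 - l) = 3 - l)
w = -3
1/(w + (-9 + 11*N(6))) = 1/(-3 + (-9 + 11*(3 - 1*6))) = 1/(-3 + (-9 + 11*(3 - 6))) = 1/(-3 + (-9 + 11*(-3))) = 1/(-3 + (-9 - 33)) = 1/(-3 - 42) = 1/(-45) = -1/45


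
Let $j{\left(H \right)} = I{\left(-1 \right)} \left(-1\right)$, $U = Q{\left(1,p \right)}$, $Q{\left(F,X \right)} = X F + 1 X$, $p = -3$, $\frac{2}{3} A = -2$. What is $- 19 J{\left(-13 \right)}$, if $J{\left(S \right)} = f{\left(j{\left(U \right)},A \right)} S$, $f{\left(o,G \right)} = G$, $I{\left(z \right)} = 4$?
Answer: $-741$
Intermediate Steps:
$A = -3$ ($A = \frac{3}{2} \left(-2\right) = -3$)
$Q{\left(F,X \right)} = X + F X$ ($Q{\left(F,X \right)} = F X + X = X + F X$)
$U = -6$ ($U = - 3 \left(1 + 1\right) = \left(-3\right) 2 = -6$)
$j{\left(H \right)} = -4$ ($j{\left(H \right)} = 4 \left(-1\right) = -4$)
$J{\left(S \right)} = - 3 S$
$- 19 J{\left(-13 \right)} = - 19 \left(\left(-3\right) \left(-13\right)\right) = \left(-19\right) 39 = -741$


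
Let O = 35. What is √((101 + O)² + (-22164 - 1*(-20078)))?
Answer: √16410 ≈ 128.10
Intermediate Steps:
√((101 + O)² + (-22164 - 1*(-20078))) = √((101 + 35)² + (-22164 - 1*(-20078))) = √(136² + (-22164 + 20078)) = √(18496 - 2086) = √16410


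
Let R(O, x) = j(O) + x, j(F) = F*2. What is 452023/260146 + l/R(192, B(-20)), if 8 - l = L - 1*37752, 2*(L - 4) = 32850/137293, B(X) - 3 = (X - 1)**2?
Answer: 699941426718005/14786517058092 ≈ 47.336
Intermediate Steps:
B(X) = 3 + (-1 + X)**2 (B(X) = 3 + (X - 1)**2 = 3 + (-1 + X)**2)
L = 565597/137293 (L = 4 + (32850/137293)/2 = 4 + (32850*(1/137293))/2 = 4 + (1/2)*(32850/137293) = 4 + 16425/137293 = 565597/137293 ≈ 4.1196)
l = 5183618083/137293 (l = 8 - (565597/137293 - 1*37752) = 8 - (565597/137293 - 37752) = 8 - 1*(-5182519739/137293) = 8 + 5182519739/137293 = 5183618083/137293 ≈ 37756.)
j(F) = 2*F
R(O, x) = x + 2*O (R(O, x) = 2*O + x = x + 2*O)
452023/260146 + l/R(192, B(-20)) = 452023/260146 + 5183618083/(137293*((3 + (-1 - 20)**2) + 2*192)) = 452023*(1/260146) + 5183618083/(137293*((3 + (-21)**2) + 384)) = 452023/260146 + 5183618083/(137293*((3 + 441) + 384)) = 452023/260146 + 5183618083/(137293*(444 + 384)) = 452023/260146 + (5183618083/137293)/828 = 452023/260146 + (5183618083/137293)*(1/828) = 452023/260146 + 5183618083/113678604 = 699941426718005/14786517058092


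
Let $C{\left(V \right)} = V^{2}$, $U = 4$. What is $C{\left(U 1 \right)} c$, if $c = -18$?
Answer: $-288$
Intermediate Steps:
$C{\left(U 1 \right)} c = \left(4 \cdot 1\right)^{2} \left(-18\right) = 4^{2} \left(-18\right) = 16 \left(-18\right) = -288$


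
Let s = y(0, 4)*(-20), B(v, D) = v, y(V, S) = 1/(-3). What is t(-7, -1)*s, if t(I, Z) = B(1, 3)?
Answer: 20/3 ≈ 6.6667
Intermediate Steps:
y(V, S) = -⅓
t(I, Z) = 1
s = 20/3 (s = -⅓*(-20) = 20/3 ≈ 6.6667)
t(-7, -1)*s = 1*(20/3) = 20/3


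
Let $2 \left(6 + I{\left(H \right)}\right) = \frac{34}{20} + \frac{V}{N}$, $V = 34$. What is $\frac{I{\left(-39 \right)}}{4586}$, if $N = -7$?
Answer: $- \frac{1061}{642040} \approx -0.0016525$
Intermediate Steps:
$I{\left(H \right)} = - \frac{1061}{140}$ ($I{\left(H \right)} = -6 + \frac{\frac{34}{20} + \frac{34}{-7}}{2} = -6 + \frac{34 \cdot \frac{1}{20} + 34 \left(- \frac{1}{7}\right)}{2} = -6 + \frac{\frac{17}{10} - \frac{34}{7}}{2} = -6 + \frac{1}{2} \left(- \frac{221}{70}\right) = -6 - \frac{221}{140} = - \frac{1061}{140}$)
$\frac{I{\left(-39 \right)}}{4586} = - \frac{1061}{140 \cdot 4586} = \left(- \frac{1061}{140}\right) \frac{1}{4586} = - \frac{1061}{642040}$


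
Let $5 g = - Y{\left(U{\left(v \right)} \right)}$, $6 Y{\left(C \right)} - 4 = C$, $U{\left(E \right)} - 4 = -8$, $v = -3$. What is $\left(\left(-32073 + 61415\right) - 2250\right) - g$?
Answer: $27092$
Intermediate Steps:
$U{\left(E \right)} = -4$ ($U{\left(E \right)} = 4 - 8 = -4$)
$Y{\left(C \right)} = \frac{2}{3} + \frac{C}{6}$
$g = 0$ ($g = \frac{\left(-1\right) \left(\frac{2}{3} + \frac{1}{6} \left(-4\right)\right)}{5} = \frac{\left(-1\right) \left(\frac{2}{3} - \frac{2}{3}\right)}{5} = \frac{\left(-1\right) 0}{5} = \frac{1}{5} \cdot 0 = 0$)
$\left(\left(-32073 + 61415\right) - 2250\right) - g = \left(\left(-32073 + 61415\right) - 2250\right) - 0 = \left(29342 - 2250\right) + 0 = 27092 + 0 = 27092$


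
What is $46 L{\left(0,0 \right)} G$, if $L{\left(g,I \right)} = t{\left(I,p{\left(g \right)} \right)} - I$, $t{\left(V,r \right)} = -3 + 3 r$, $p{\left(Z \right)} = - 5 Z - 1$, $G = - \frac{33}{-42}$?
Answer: $- \frac{1518}{7} \approx -216.86$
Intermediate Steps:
$G = \frac{11}{14}$ ($G = \left(-33\right) \left(- \frac{1}{42}\right) = \frac{11}{14} \approx 0.78571$)
$p{\left(Z \right)} = -1 - 5 Z$
$L{\left(g,I \right)} = -6 - I - 15 g$ ($L{\left(g,I \right)} = \left(-3 + 3 \left(-1 - 5 g\right)\right) - I = \left(-3 - \left(3 + 15 g\right)\right) - I = \left(-6 - 15 g\right) - I = -6 - I - 15 g$)
$46 L{\left(0,0 \right)} G = 46 \left(-6 - 0 - 0\right) \frac{11}{14} = 46 \left(-6 + 0 + 0\right) \frac{11}{14} = 46 \left(-6\right) \frac{11}{14} = \left(-276\right) \frac{11}{14} = - \frac{1518}{7}$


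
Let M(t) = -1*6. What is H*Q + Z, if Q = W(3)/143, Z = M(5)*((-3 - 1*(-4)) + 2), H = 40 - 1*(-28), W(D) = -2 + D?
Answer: -2506/143 ≈ -17.524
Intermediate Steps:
M(t) = -6
H = 68 (H = 40 + 28 = 68)
Z = -18 (Z = -6*((-3 - 1*(-4)) + 2) = -6*((-3 + 4) + 2) = -6*(1 + 2) = -6*3 = -18)
Q = 1/143 (Q = (-2 + 3)/143 = 1*(1/143) = 1/143 ≈ 0.0069930)
H*Q + Z = 68*(1/143) - 18 = 68/143 - 18 = -2506/143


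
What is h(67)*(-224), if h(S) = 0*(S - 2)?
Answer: 0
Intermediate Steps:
h(S) = 0 (h(S) = 0*(-2 + S) = 0)
h(67)*(-224) = 0*(-224) = 0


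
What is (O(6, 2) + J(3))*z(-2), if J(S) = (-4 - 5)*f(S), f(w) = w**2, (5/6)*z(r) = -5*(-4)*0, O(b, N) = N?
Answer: 0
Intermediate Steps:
z(r) = 0 (z(r) = 6*(-5*(-4)*0)/5 = 6*(20*0)/5 = (6/5)*0 = 0)
J(S) = -9*S**2 (J(S) = (-4 - 5)*S**2 = -9*S**2)
(O(6, 2) + J(3))*z(-2) = (2 - 9*3**2)*0 = (2 - 9*9)*0 = (2 - 81)*0 = -79*0 = 0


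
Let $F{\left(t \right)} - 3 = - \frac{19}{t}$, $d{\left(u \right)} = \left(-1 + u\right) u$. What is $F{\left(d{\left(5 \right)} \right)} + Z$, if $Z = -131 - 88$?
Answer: $- \frac{4339}{20} \approx -216.95$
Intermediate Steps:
$d{\left(u \right)} = u \left(-1 + u\right)$
$F{\left(t \right)} = 3 - \frac{19}{t}$
$Z = -219$ ($Z = -131 - 88 = -219$)
$F{\left(d{\left(5 \right)} \right)} + Z = \left(3 - \frac{19}{5 \left(-1 + 5\right)}\right) - 219 = \left(3 - \frac{19}{5 \cdot 4}\right) - 219 = \left(3 - \frac{19}{20}\right) - 219 = \frac{41}{20} - 219 = - \frac{4339}{20}$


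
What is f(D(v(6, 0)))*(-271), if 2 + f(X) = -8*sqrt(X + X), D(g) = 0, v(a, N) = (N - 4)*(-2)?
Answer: 542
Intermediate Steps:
v(a, N) = 8 - 2*N (v(a, N) = (-4 + N)*(-2) = 8 - 2*N)
f(X) = -2 - 8*sqrt(2)*sqrt(X) (f(X) = -2 - 8*sqrt(X + X) = -2 - 8*sqrt(2)*sqrt(X))
f(D(v(6, 0)))*(-271) = (-2 - 8*sqrt(2)*sqrt(0))*(-271) = (-2 - 8*sqrt(2)*0)*(-271) = (-2 + 0)*(-271) = -2*(-271) = 542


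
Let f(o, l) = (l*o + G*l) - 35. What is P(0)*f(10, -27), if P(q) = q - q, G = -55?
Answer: 0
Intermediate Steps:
P(q) = 0
f(o, l) = -35 - 55*l + l*o (f(o, l) = (l*o - 55*l) - 35 = (-55*l + l*o) - 35 = -35 - 55*l + l*o)
P(0)*f(10, -27) = 0*(-35 - 55*(-27) - 27*10) = 0*(-35 + 1485 - 270) = 0*1180 = 0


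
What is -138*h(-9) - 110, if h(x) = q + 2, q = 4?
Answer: -938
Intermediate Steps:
h(x) = 6 (h(x) = 4 + 2 = 6)
-138*h(-9) - 110 = -138*6 - 110 = -828 - 110 = -938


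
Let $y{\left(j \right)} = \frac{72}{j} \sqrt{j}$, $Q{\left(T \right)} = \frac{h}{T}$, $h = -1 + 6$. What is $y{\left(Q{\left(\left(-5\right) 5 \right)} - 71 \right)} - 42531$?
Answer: $-42531 - \frac{36 i \sqrt{445}}{89} \approx -42531.0 - 8.5328 i$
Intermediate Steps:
$h = 5$
$Q{\left(T \right)} = \frac{5}{T}$
$y{\left(j \right)} = \frac{72}{\sqrt{j}}$
$y{\left(Q{\left(\left(-5\right) 5 \right)} - 71 \right)} - 42531 = \frac{72}{\sqrt{\frac{5}{\left(-5\right) 5} - 71}} - 42531 = \frac{72}{\sqrt{\frac{5}{-25} - 71}} - 42531 = \frac{72}{\sqrt{5 \left(- \frac{1}{25}\right) - 71}} - 42531 = \frac{72}{\sqrt{- \frac{1}{5} - 71}} - 42531 = \frac{72}{\frac{2}{5} i \sqrt{445}} - 42531 = 72 \left(- \frac{i \sqrt{445}}{178}\right) - 42531 = - \frac{36 i \sqrt{445}}{89} - 42531 = -42531 - \frac{36 i \sqrt{445}}{89}$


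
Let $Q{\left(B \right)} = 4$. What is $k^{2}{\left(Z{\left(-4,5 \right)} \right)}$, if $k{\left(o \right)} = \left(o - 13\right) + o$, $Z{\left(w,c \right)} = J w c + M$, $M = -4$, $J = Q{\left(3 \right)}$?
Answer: $32761$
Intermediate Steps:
$J = 4$
$Z{\left(w,c \right)} = -4 + 4 c w$ ($Z{\left(w,c \right)} = 4 w c - 4 = 4 c w - 4 = -4 + 4 c w$)
$k{\left(o \right)} = -13 + 2 o$ ($k{\left(o \right)} = \left(-13 + o\right) + o = -13 + 2 o$)
$k^{2}{\left(Z{\left(-4,5 \right)} \right)} = \left(-13 + 2 \left(-4 + 4 \cdot 5 \left(-4\right)\right)\right)^{2} = \left(-13 + 2 \left(-4 - 80\right)\right)^{2} = \left(-13 + 2 \left(-84\right)\right)^{2} = \left(-13 - 168\right)^{2} = \left(-181\right)^{2} = 32761$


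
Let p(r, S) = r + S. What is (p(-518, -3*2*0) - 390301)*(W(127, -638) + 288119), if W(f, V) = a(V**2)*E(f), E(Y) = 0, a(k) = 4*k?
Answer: -112602379461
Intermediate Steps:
W(f, V) = 0 (W(f, V) = (4*V**2)*0 = 0)
p(r, S) = S + r
(p(-518, -3*2*0) - 390301)*(W(127, -638) + 288119) = ((-3*2*0 - 518) - 390301)*(0 + 288119) = ((-6*0 - 518) - 390301)*288119 = ((0 - 518) - 390301)*288119 = (-518 - 390301)*288119 = -390819*288119 = -112602379461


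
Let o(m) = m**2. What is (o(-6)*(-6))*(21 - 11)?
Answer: -2160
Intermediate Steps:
(o(-6)*(-6))*(21 - 11) = ((-6)**2*(-6))*(21 - 11) = (36*(-6))*10 = -216*10 = -2160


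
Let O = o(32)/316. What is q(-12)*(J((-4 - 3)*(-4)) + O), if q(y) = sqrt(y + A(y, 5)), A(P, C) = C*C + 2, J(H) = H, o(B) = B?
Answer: 2220*sqrt(15)/79 ≈ 108.84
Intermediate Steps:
A(P, C) = 2 + C**2 (A(P, C) = C**2 + 2 = 2 + C**2)
O = 8/79 (O = 32/316 = 32*(1/316) = 8/79 ≈ 0.10127)
q(y) = sqrt(27 + y) (q(y) = sqrt(y + (2 + 5**2)) = sqrt(y + (2 + 25)) = sqrt(y + 27) = sqrt(27 + y))
q(-12)*(J((-4 - 3)*(-4)) + O) = sqrt(27 - 12)*((-4 - 3)*(-4) + 8/79) = sqrt(15)*(-7*(-4) + 8/79) = sqrt(15)*(28 + 8/79) = sqrt(15)*(2220/79) = 2220*sqrt(15)/79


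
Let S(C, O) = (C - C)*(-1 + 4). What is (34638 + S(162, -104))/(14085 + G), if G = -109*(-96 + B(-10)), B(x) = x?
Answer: 34638/25639 ≈ 1.3510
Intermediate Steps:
S(C, O) = 0 (S(C, O) = 0*3 = 0)
G = 11554 (G = -109*(-96 - 10) = -109*(-106) = 11554)
(34638 + S(162, -104))/(14085 + G) = (34638 + 0)/(14085 + 11554) = 34638/25639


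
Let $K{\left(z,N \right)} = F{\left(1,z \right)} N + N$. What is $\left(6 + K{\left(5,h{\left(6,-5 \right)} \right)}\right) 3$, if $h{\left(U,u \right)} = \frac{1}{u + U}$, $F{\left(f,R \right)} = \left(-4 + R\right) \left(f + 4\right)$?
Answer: $36$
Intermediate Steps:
$F{\left(f,R \right)} = \left(-4 + R\right) \left(4 + f\right)$
$h{\left(U,u \right)} = \frac{1}{U + u}$
$K{\left(z,N \right)} = N + N \left(-20 + 5 z\right)$ ($K{\left(z,N \right)} = \left(-16 - 4 + 4 z + z 1\right) N + N = \left(-16 - 4 + 4 z + z\right) N + N = \left(-20 + 5 z\right) N + N = N \left(-20 + 5 z\right) + N = N + N \left(-20 + 5 z\right)$)
$\left(6 + K{\left(5,h{\left(6,-5 \right)} \right)}\right) 3 = \left(6 + \frac{-19 + 5 \cdot 5}{6 - 5}\right) 3 = \left(6 + \frac{-19 + 25}{1}\right) 3 = \left(6 + 1 \cdot 6\right) 3 = \left(6 + 6\right) 3 = 12 \cdot 3 = 36$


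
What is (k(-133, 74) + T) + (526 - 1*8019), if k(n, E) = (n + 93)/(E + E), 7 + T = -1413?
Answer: -329791/37 ≈ -8913.3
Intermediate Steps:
T = -1420 (T = -7 - 1413 = -1420)
k(n, E) = (93 + n)/(2*E) (k(n, E) = (93 + n)/((2*E)) = (93 + n)*(1/(2*E)) = (93 + n)/(2*E))
(k(-133, 74) + T) + (526 - 1*8019) = ((1/2)*(93 - 133)/74 - 1420) + (526 - 1*8019) = ((1/2)*(1/74)*(-40) - 1420) + (526 - 8019) = (-10/37 - 1420) - 7493 = -52550/37 - 7493 = -329791/37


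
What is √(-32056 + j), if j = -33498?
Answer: I*√65554 ≈ 256.04*I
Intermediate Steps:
√(-32056 + j) = √(-32056 - 33498) = √(-65554) = I*√65554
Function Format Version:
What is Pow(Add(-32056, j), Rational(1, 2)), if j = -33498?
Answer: Mul(I, Pow(65554, Rational(1, 2))) ≈ Mul(256.04, I)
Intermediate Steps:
Pow(Add(-32056, j), Rational(1, 2)) = Pow(Add(-32056, -33498), Rational(1, 2)) = Pow(-65554, Rational(1, 2)) = Mul(I, Pow(65554, Rational(1, 2)))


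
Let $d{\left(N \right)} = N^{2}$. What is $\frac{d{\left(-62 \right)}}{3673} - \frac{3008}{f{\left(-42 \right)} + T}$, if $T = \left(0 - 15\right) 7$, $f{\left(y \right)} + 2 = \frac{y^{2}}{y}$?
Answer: $\frac{11621140}{547277} \approx 21.234$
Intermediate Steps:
$f{\left(y \right)} = -2 + y$ ($f{\left(y \right)} = -2 + \frac{y^{2}}{y} = -2 + y$)
$T = -105$ ($T = \left(-15\right) 7 = -105$)
$\frac{d{\left(-62 \right)}}{3673} - \frac{3008}{f{\left(-42 \right)} + T} = \frac{\left(-62\right)^{2}}{3673} - \frac{3008}{\left(-2 - 42\right) - 105} = 3844 \cdot \frac{1}{3673} - \frac{3008}{-44 - 105} = \frac{3844}{3673} - \frac{3008}{-149} = \frac{3844}{3673} - - \frac{3008}{149} = \frac{3844}{3673} + \frac{3008}{149} = \frac{11621140}{547277}$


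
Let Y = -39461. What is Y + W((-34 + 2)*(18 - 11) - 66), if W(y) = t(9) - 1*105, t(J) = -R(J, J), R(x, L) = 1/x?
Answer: -356095/9 ≈ -39566.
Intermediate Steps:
t(J) = -1/J
W(y) = -946/9 (W(y) = -1/9 - 1*105 = -1*⅑ - 105 = -⅑ - 105 = -946/9)
Y + W((-34 + 2)*(18 - 11) - 66) = -39461 - 946/9 = -356095/9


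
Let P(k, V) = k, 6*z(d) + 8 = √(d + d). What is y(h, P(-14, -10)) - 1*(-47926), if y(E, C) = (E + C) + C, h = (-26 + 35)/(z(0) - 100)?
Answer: 14560965/304 ≈ 47898.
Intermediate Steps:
z(d) = -4/3 + √2*√d/6 (z(d) = -4/3 + √(d + d)/6 = -4/3 + √(2*d)/6 = -4/3 + (√2*√d)/6 = -4/3 + √2*√d/6)
h = -27/304 (h = (-26 + 35)/((-4/3 + √2*√0/6) - 100) = 9/((-4/3 + (⅙)*√2*0) - 100) = 9/((-4/3 + 0) - 100) = 9/(-4/3 - 100) = 9/(-304/3) = 9*(-3/304) = -27/304 ≈ -0.088816)
y(E, C) = E + 2*C (y(E, C) = (C + E) + C = E + 2*C)
y(h, P(-14, -10)) - 1*(-47926) = (-27/304 + 2*(-14)) - 1*(-47926) = (-27/304 - 28) + 47926 = -8539/304 + 47926 = 14560965/304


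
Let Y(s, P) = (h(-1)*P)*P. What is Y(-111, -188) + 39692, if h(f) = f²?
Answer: 75036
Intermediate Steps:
Y(s, P) = P² (Y(s, P) = ((-1)²*P)*P = (1*P)*P = P*P = P²)
Y(-111, -188) + 39692 = (-188)² + 39692 = 35344 + 39692 = 75036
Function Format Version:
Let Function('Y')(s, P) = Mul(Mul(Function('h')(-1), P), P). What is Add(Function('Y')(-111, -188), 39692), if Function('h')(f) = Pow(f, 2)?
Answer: 75036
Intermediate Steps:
Function('Y')(s, P) = Pow(P, 2) (Function('Y')(s, P) = Mul(Mul(Pow(-1, 2), P), P) = Mul(Mul(1, P), P) = Mul(P, P) = Pow(P, 2))
Add(Function('Y')(-111, -188), 39692) = Add(Pow(-188, 2), 39692) = Add(35344, 39692) = 75036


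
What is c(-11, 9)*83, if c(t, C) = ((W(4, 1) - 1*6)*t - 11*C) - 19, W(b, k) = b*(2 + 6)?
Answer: -33532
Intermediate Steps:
W(b, k) = 8*b (W(b, k) = b*8 = 8*b)
c(t, C) = -19 - 11*C + 26*t (c(t, C) = ((8*4 - 1*6)*t - 11*C) - 19 = ((32 - 6)*t - 11*C) - 19 = (26*t - 11*C) - 19 = (-11*C + 26*t) - 19 = -19 - 11*C + 26*t)
c(-11, 9)*83 = (-19 - 11*9 + 26*(-11))*83 = (-19 - 99 - 286)*83 = -404*83 = -33532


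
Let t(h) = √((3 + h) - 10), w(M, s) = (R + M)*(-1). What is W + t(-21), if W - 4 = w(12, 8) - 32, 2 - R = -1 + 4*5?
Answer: -23 + 2*I*√7 ≈ -23.0 + 5.2915*I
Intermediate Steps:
R = -17 (R = 2 - (-1 + 4*5) = 2 - (-1 + 20) = 2 - 1*19 = 2 - 19 = -17)
w(M, s) = 17 - M (w(M, s) = (-17 + M)*(-1) = 17 - M)
W = -23 (W = 4 + ((17 - 1*12) - 32) = 4 + ((17 - 12) - 32) = 4 + (5 - 32) = 4 - 27 = -23)
t(h) = √(-7 + h)
W + t(-21) = -23 + √(-7 - 21) = -23 + √(-28) = -23 + 2*I*√7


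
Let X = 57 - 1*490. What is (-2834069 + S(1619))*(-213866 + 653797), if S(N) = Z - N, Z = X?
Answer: -1247697547651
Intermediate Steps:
X = -433 (X = 57 - 490 = -433)
Z = -433
S(N) = -433 - N
(-2834069 + S(1619))*(-213866 + 653797) = (-2834069 + (-433 - 1*1619))*(-213866 + 653797) = (-2834069 + (-433 - 1619))*439931 = (-2834069 - 2052)*439931 = -2836121*439931 = -1247697547651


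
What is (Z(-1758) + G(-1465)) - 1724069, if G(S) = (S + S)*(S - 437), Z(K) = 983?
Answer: 3849774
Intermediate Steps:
G(S) = 2*S*(-437 + S) (G(S) = (2*S)*(-437 + S) = 2*S*(-437 + S))
(Z(-1758) + G(-1465)) - 1724069 = (983 + 2*(-1465)*(-437 - 1465)) - 1724069 = (983 + 2*(-1465)*(-1902)) - 1724069 = (983 + 5572860) - 1724069 = 5573843 - 1724069 = 3849774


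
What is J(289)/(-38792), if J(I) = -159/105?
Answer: 53/1357720 ≈ 3.9036e-5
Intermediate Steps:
J(I) = -53/35 (J(I) = -159*1/105 = -53/35)
J(289)/(-38792) = -53/35/(-38792) = -53/35*(-1/38792) = 53/1357720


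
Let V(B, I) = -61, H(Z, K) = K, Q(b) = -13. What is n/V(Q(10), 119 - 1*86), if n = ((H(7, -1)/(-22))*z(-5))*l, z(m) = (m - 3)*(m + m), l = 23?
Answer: -920/671 ≈ -1.3711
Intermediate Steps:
z(m) = 2*m*(-3 + m) (z(m) = (-3 + m)*(2*m) = 2*m*(-3 + m))
n = 920/11 (n = ((-1/(-22))*(2*(-5)*(-3 - 5)))*23 = ((-1*(-1/22))*(2*(-5)*(-8)))*23 = ((1/22)*80)*23 = (40/11)*23 = 920/11 ≈ 83.636)
n/V(Q(10), 119 - 1*86) = (920/11)/(-61) = (920/11)*(-1/61) = -920/671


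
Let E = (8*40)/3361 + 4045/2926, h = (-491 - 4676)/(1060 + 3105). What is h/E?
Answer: -7259107966/8646281175 ≈ -0.83956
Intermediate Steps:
h = -5167/4165 ≈ -1.2406
E = 14531565/9834286 (E = 320*(1/3361) + 4045*(1/2926) = 320/3361 + 4045/2926 = 14531565/9834286 ≈ 1.4776)
h/E = -5167/(4165*14531565/9834286) = -5167/4165*9834286/14531565 = -7259107966/8646281175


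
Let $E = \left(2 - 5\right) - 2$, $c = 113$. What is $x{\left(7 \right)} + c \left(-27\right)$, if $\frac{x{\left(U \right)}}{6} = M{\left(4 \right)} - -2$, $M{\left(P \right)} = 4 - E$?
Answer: $-2985$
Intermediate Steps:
$E = -5$ ($E = \left(2 - 5\right) - 2 = -3 - 2 = -5$)
$M{\left(P \right)} = 9$ ($M{\left(P \right)} = 4 - -5 = 4 + 5 = 9$)
$x{\left(U \right)} = 66$ ($x{\left(U \right)} = 6 \left(9 - -2\right) = 6 \left(9 + 2\right) = 6 \cdot 11 = 66$)
$x{\left(7 \right)} + c \left(-27\right) = 66 + 113 \left(-27\right) = 66 - 3051 = -2985$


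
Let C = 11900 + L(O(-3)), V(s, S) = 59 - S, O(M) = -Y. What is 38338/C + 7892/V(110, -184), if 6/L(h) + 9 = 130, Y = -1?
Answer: 6245495183/174948579 ≈ 35.699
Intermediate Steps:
O(M) = 1 (O(M) = -1*(-1) = 1)
L(h) = 6/121 (L(h) = 6/(-9 + 130) = 6/121)
C = 1439906/121 (C = 11900 + 6/121 = 1439906/121 ≈ 11900.)
38338/C + 7892/V(110, -184) = 38338/(1439906/121) + 7892/(59 - 1*(-184)) = 38338*(121/1439906) + 7892/(59 + 184) = 2319449/719953 + 7892/243 = 6245495183/174948579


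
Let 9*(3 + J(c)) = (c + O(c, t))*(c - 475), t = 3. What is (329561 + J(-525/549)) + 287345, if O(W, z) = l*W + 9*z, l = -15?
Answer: 185291425003/301401 ≈ 6.1477e+5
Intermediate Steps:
O(W, z) = -15*W + 9*z
J(c) = -3 + (-475 + c)*(27 - 14*c)/9 (J(c) = -3 + ((c + (-15*c + 9*3))*(c - 475))/9 = -3 + ((c + (-15*c + 27))*(-475 + c))/9 = -3 + ((c + (27 - 15*c))*(-475 + c))/9 = -3 + ((27 - 14*c)*(-475 + c))/9 = -3 + ((-475 + c)*(27 - 14*c))/9 = -3 + (-475 + c)*(27 - 14*c)/9)
(329561 + J(-525/549)) + 287345 = (329561 + (-1428 - 14*(-525/549)**2/9 + 6677*(-525/549)/9)) + 287345 = (329561 + (-1428 - 14*(-525*1/549)**2/9 + 6677*(-525*1/549)/9)) + 287345 = (329561 + (-1428 - 14*(-175/183)**2/9 + (6677/9)*(-175/183))) + 287345 = (329561 + (-1428 - 14/9*30625/33489 - 1168475/1647)) + 287345 = (329561 + (-1428 - 428750/301401 - 1168475/1647)) + 287345 = (329561 - 644660303/301401) + 287345 = 98685354658/301401 + 287345 = 185291425003/301401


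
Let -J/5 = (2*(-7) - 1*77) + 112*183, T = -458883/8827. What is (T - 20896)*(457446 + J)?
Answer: -65720141840375/8827 ≈ -7.4454e+9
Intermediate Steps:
T = -458883/8827 (T = -458883*1/8827 = -458883/8827 ≈ -51.986)
J = -102025 (J = -5*((2*(-7) - 1*77) + 112*183) = -5*((-14 - 77) + 20496) = -5*(-91 + 20496) = -5*20405 = -102025)
(T - 20896)*(457446 + J) = (-458883/8827 - 20896)*(457446 - 102025) = -184907875/8827*355421 = -65720141840375/8827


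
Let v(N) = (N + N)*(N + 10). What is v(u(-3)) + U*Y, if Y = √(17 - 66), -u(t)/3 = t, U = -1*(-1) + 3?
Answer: 342 + 28*I ≈ 342.0 + 28.0*I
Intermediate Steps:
U = 4 (U = 1 + 3 = 4)
u(t) = -3*t
v(N) = 2*N*(10 + N) (v(N) = (2*N)*(10 + N) = 2*N*(10 + N))
Y = 7*I (Y = √(-49) = 7*I ≈ 7.0*I)
v(u(-3)) + U*Y = 2*(-3*(-3))*(10 - 3*(-3)) + 4*(7*I) = 2*9*(10 + 9) + 28*I = 2*9*19 + 28*I = 342 + 28*I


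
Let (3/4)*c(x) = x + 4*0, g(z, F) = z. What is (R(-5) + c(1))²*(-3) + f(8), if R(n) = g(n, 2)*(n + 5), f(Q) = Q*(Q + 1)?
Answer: 200/3 ≈ 66.667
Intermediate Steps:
f(Q) = Q*(1 + Q)
R(n) = n*(5 + n) (R(n) = n*(n + 5) = n*(5 + n))
c(x) = 4*x/3 (c(x) = 4*(x + 4*0)/3 = 4*(x + 0)/3 = 4*x/3)
(R(-5) + c(1))²*(-3) + f(8) = (-5*(5 - 5) + (4/3)*1)²*(-3) + 8*(1 + 8) = (-5*0 + 4/3)²*(-3) + 8*9 = (0 + 4/3)²*(-3) + 72 = (4/3)²*(-3) + 72 = (16/9)*(-3) + 72 = -16/3 + 72 = 200/3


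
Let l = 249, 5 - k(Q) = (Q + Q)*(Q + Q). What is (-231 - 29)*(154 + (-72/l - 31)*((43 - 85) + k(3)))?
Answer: -52614380/83 ≈ -6.3391e+5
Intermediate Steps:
k(Q) = 5 - 4*Q**2 (k(Q) = 5 - (Q + Q)*(Q + Q) = 5 - 2*Q*2*Q = 5 - 4*Q**2)
(-231 - 29)*(154 + (-72/l - 31)*((43 - 85) + k(3))) = (-231 - 29)*(154 + (-72/249 - 31)*((43 - 85) + (5 - 4*3**2))) = -260*(154 + (-72*1/249 - 31)*(-42 + (5 - 4*9))) = -260*(154 + (-24/83 - 31)*(-42 + (5 - 36))) = -260*(154 - 2597*(-42 - 31)/83) = -260*(154 - 2597/83*(-73)) = -260*(154 + 189581/83) = -260*202363/83 = -52614380/83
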